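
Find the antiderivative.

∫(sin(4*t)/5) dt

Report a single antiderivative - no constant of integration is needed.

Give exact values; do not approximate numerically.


Answer: -cos(4*t)/20.


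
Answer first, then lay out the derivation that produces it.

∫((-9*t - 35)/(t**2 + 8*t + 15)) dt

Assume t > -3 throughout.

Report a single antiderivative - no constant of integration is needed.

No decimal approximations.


The answer is -4*log(t + 3) - 5*log(t + 5).
Step 1. Decompose ∫((-9*t - 35)/(t**2 + 8*t + 15)) dt by partial fractions, (-9*t - 35)/(t**2 + 8*t + 15) = -5/(t + 5) - 4/(t + 3): now ∫(-4/(t + 3)) dt + ∫(-5/(t + 5)) dt.
Step 2. Evaluate the standard form [assuming t > -5]: now -5*log(t + 5) + ∫(-4/(t + 3)) dt.
Step 3. Evaluate the standard form [assuming t > -3]: now -4*log(t + 3) - 5*log(t + 5).
Answer: -4*log(t + 3) - 5*log(t + 5).


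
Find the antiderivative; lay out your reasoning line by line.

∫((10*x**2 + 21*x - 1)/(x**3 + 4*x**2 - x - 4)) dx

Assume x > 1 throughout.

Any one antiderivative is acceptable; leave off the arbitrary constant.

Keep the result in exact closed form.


Step 1. Decompose ∫((10*x**2 + 21*x - 1)/(x**3 + 4*x**2 - x - 4)) dx by partial fractions, (10*x**2 + 21*x - 1)/(x**3 + 4*x**2 - x - 4) = 5/(x + 4) + 2/(x + 1) + 3/(x - 1): now ∫(3/(x - 1)) dx + ∫(2/(x + 1)) dx + ∫(5/(x + 4)) dx.
Step 2. Evaluate the standard form [assuming x > -1]: now 2*log(x + 1) + ∫(3/(x - 1)) dx + ∫(5/(x + 4)) dx.
Step 3. Evaluate the standard form [assuming x > 1]: now 3*log(x - 1) + 2*log(x + 1) + ∫(5/(x + 4)) dx.
Step 4. Evaluate the standard form [assuming x > -4]: now 3*log(x - 1) + 2*log(x + 1) + 5*log(x + 4).
Answer: 3*log(x - 1) + 2*log(x + 1) + 5*log(x + 4).


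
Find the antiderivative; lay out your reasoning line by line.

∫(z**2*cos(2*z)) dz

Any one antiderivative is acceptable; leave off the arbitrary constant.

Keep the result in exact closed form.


Step 1. Integrate ∫(z**2*cos(2*z)) dz by parts with u = z**2, dv = (cos(2*z)) dz, so v = sin(2*z)/2: now z**2*sin(2*z)/2 + ∫(-z*sin(2*z)) dz.
Step 2. Integrate ∫(-z*sin(2*z)) dz by parts with u = z, dv = (-sin(2*z)) dz, so v = cos(2*z)/2: now z**2*sin(2*z)/2 + z*cos(2*z)/2 + ∫(-cos(2*z)/2) dz.
Step 3. Evaluate the standard form: now z**2*sin(2*z)/2 + z*cos(2*z)/2 - sin(2*z)/4.
Answer: z**2*sin(2*z)/2 + z*cos(2*z)/2 - sin(2*z)/4.


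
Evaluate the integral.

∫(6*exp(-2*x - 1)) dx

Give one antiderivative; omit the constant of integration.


Answer: -3*exp(-2*x - 1).


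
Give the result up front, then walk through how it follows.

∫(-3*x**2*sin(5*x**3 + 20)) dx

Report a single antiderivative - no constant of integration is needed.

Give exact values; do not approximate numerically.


The answer is cos(5*x**3 + 20)/5.
Step 1. Substitute u = x**3 + 4, turning ∫(-3*x**2*sin(5*x**3 + 20)) dx into ∫(-sin(5*u)) du: now ∫(-sin(5*u)) du.
Step 2. Evaluate the standard form: now cos(5*u)/5.
Step 3. Substitute back u = x**3 + 4: now cos(5*x**3 + 20)/5.
Answer: cos(5*x**3 + 20)/5.


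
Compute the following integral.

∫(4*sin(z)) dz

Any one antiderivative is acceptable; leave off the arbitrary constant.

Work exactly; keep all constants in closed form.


Answer: -4*cos(z).


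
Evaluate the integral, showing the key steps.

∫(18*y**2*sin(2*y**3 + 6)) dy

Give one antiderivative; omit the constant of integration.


Step 1. Substitute u = y**3 + 3, turning ∫(18*y**2*sin(2*y**3 + 6)) dy into ∫(6*sin(2*u)) du: now ∫(6*sin(2*u)) du.
Step 2. Evaluate the standard form: now -3*cos(2*u).
Step 3. Substitute back u = y**3 + 3: now -3*cos(2*y**3 + 6).
Answer: -3*cos(2*y**3 + 6).


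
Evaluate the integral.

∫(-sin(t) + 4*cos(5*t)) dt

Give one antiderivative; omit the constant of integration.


Answer: 4*sin(5*t)/5 + cos(t).


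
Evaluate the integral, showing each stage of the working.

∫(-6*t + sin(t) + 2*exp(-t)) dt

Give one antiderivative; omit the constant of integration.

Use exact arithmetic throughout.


Step 1. Rewrite: now ∫(-6*t) dt + ∫(2*exp(-t)) dt + ∫(sin(t)) dt.
Step 2. Evaluate the standard form: now -3*t**2 + ∫(2*exp(-t)) dt + ∫(sin(t)) dt.
Step 3. Evaluate the standard form: now -3*t**2 + ∫(sin(t)) dt - 2*exp(-t).
Step 4. Evaluate the standard form: now -3*t**2 - cos(t) - 2*exp(-t).
Answer: -3*t**2 - cos(t) - 2*exp(-t).


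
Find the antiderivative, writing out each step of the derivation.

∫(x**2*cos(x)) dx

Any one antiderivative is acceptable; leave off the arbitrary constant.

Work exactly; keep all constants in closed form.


Step 1. Integrate ∫(x**2*cos(x)) dx by parts with u = x**2, dv = (cos(x)) dx, so v = sin(x): now x**2*sin(x) + ∫(-2*x*sin(x)) dx.
Step 2. Integrate ∫(-2*x*sin(x)) dx by parts with u = x, dv = (-2*sin(x)) dx, so v = 2*cos(x): now x**2*sin(x) + 2*x*cos(x) + ∫(-2*cos(x)) dx.
Step 3. Evaluate the standard form: now x**2*sin(x) + 2*x*cos(x) - 2*sin(x).
Answer: x**2*sin(x) + 2*x*cos(x) - 2*sin(x).


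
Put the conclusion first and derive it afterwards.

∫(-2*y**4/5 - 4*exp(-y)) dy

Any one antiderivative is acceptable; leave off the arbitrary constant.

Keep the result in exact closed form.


The answer is -2*y**5/25 + 4*exp(-y).
Step 1. Rewrite: now ∫(-2*y**4/5) dy + ∫(-4*exp(-y)) dy.
Step 2. Evaluate the standard form: now ∫(-2*y**4/5) dy + 4*exp(-y).
Step 3. Evaluate the standard form: now -2*y**5/25 + 4*exp(-y).
Answer: -2*y**5/25 + 4*exp(-y).


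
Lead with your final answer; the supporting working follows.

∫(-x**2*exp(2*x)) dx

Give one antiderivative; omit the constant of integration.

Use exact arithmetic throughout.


The answer is -x**2*exp(2*x)/2 + x*exp(2*x)/2 - exp(2*x)/4.
Step 1. Integrate ∫(-x**2*exp(2*x)) dx by parts with u = x**2, dv = (-exp(2*x)) dx, so v = -exp(2*x)/2: now -x**2*exp(2*x)/2 + ∫(x*exp(2*x)) dx.
Step 2. Integrate ∫(x*exp(2*x)) dx by parts with u = x, dv = (exp(2*x)) dx, so v = exp(2*x)/2: now -x**2*exp(2*x)/2 + x*exp(2*x)/2 + ∫(-exp(2*x)/2) dx.
Step 3. Evaluate the standard form: now -x**2*exp(2*x)/2 + x*exp(2*x)/2 - exp(2*x)/4.
Answer: -x**2*exp(2*x)/2 + x*exp(2*x)/2 - exp(2*x)/4.


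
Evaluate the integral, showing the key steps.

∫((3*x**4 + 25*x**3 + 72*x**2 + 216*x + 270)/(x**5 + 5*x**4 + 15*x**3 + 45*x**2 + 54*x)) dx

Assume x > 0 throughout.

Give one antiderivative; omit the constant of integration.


Step 1. Decompose ∫((3*x**4 + 25*x**3 + 72*x**2 + 216*x + 270)/(x**5 + 5*x**4 + 15*x**3 + 45*x**2 + 54*x)) dx by partial fractions, (3*x**4 + 25*x**3 + 72*x**2 + 216*x + 270)/(x**5 + 5*x**4 + 15*x**3 + 45*x**2 + 54*x) = 3/(x**2 + 9) - 3/(x + 3) + 1/(x + 2) + 5/x: now ∫(5/x) dx + ∫(1/(x + 2)) dx + ∫(-3/(x + 3)) dx + ∫(3/(x**2 + 9)) dx.
Step 2. Evaluate the standard form [assuming x > -3]: now -3*log(x + 3) + ∫(5/x) dx + ∫(1/(x + 2)) dx + ∫(3/(x**2 + 9)) dx.
Step 3. Evaluate the standard form [assuming x > 0]: now 5*log(x) - 3*log(x + 3) + ∫(1/(x + 2)) dx + ∫(3/(x**2 + 9)) dx.
Step 4. Evaluate the standard form [assuming x > -2]: now 5*log(x) + log(x + 2) - 3*log(x + 3) + ∫(3/(x**2 + 9)) dx.
Step 5. Evaluate the standard form: now 5*log(x) + log(x + 2) - 3*log(x + 3) + atan(x/3).
Answer: 5*log(x) + log(x + 2) - 3*log(x + 3) + atan(x/3).


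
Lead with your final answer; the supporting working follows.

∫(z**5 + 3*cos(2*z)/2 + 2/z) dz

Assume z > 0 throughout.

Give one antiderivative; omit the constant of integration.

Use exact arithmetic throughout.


The answer is z**6/6 + 2*log(z) + 3*sin(2*z)/4.
Step 1. Rewrite: now ∫(2/z) dz + ∫(z**5) dz + ∫(3*cos(2*z)/2) dz.
Step 2. Evaluate the standard form: now z**6/6 + ∫(2/z) dz + ∫(3*cos(2*z)/2) dz.
Step 3. Evaluate the standard form [assuming z > 0]: now z**6/6 + 2*log(z) + ∫(3*cos(2*z)/2) dz.
Step 4. Evaluate the standard form: now z**6/6 + 2*log(z) + 3*sin(2*z)/4.
Answer: z**6/6 + 2*log(z) + 3*sin(2*z)/4.


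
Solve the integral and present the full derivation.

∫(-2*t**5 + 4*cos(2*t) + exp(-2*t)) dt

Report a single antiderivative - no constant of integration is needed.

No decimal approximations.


Step 1. Rewrite: now ∫(-2*t**5) dt + ∫(exp(-2*t)) dt + ∫(4*cos(2*t)) dt.
Step 2. Evaluate the standard form: now -t**6/3 + ∫(exp(-2*t)) dt + ∫(4*cos(2*t)) dt.
Step 3. Evaluate the standard form: now -t**6/3 + 2*sin(2*t) + ∫(exp(-2*t)) dt.
Step 4. Evaluate the standard form: now -t**6/3 + 2*sin(2*t) - exp(-2*t)/2.
Answer: -t**6/3 + 2*sin(2*t) - exp(-2*t)/2.


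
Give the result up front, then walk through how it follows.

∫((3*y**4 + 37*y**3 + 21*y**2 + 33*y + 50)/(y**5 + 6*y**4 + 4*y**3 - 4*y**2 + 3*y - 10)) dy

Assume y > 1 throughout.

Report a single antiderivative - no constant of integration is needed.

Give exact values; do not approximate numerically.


The answer is 4*log(y - 1) + 4*log(y + 2) - 5*log(y + 5) - 2*atan(y).
Step 1. Decompose ∫((3*y**4 + 37*y**3 + 21*y**2 + 33*y + 50)/(y**5 + 6*y**4 + 4*y**3 - 4*y**2 + 3*y - 10)) dy by partial fractions, (3*y**4 + 37*y**3 + 21*y**2 + 33*y + 50)/(y**5 + 6*y**4 + 4*y**3 - 4*y**2 + 3*y - 10) = -2/(y**2 + 1) - 5/(y + 5) + 4/(y + 2) + 4/(y - 1): now ∫(4/(y - 1)) dy + ∫(4/(y + 2)) dy + ∫(-5/(y + 5)) dy + ∫(-2/(y**2 + 1)) dy.
Step 2. Evaluate the standard form [assuming y > -2]: now 4*log(y + 2) + ∫(4/(y - 1)) dy + ∫(-5/(y + 5)) dy + ∫(-2/(y**2 + 1)) dy.
Step 3. Evaluate the standard form [assuming y > -5]: now 4*log(y + 2) - 5*log(y + 5) + ∫(4/(y - 1)) dy + ∫(-2/(y**2 + 1)) dy.
Step 4. Evaluate the standard form [assuming y > 1]: now 4*log(y - 1) + 4*log(y + 2) - 5*log(y + 5) + ∫(-2/(y**2 + 1)) dy.
Step 5. Evaluate the standard form: now 4*log(y - 1) + 4*log(y + 2) - 5*log(y + 5) - 2*atan(y).
Answer: 4*log(y - 1) + 4*log(y + 2) - 5*log(y + 5) - 2*atan(y).


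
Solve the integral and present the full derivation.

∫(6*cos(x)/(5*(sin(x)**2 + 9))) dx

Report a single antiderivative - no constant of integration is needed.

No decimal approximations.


Step 1. Substitute u = sin(x), turning ∫(6*cos(x)/(5*(sin(x)**2 + 9))) dx into ∫(6/(5*(u**2 + 9))) du: now ∫(6/(5*(u**2 + 9))) du.
Step 2. Evaluate the standard form: now 2*atan(u/3)/5.
Step 3. Substitute back u = sin(x): now 2*atan(sin(x)/3)/5.
Answer: 2*atan(sin(x)/3)/5.


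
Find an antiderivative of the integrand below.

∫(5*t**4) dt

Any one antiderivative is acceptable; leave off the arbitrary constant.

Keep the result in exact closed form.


Answer: t**5.


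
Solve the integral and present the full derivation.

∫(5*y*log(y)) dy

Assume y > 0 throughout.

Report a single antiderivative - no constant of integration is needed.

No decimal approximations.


Step 1. Integrate ∫(5*y*log(y)) dy by parts with u = log(y), dv = (5*y) dy, so v = 5*y**2/2 [assuming y > 0]: now 5*y**2*log(y)/2 + ∫(-5*y/2) dy.
Step 2. Evaluate the standard form: now 5*y**2*log(y)/2 - 5*y**2/4.
Answer: 5*y**2*log(y)/2 - 5*y**2/4.


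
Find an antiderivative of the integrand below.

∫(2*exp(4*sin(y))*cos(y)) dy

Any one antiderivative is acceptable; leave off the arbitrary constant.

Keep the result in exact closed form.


Answer: exp(4*sin(y))/2.


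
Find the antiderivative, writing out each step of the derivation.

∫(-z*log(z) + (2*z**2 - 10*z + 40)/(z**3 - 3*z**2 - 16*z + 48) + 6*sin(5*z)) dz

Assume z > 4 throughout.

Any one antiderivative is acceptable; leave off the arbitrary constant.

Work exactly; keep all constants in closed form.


Step 1. Rewrite: now ∫(-z*log(z)) dz + ∫((2*z**2 - 10*z + 40)/(z**3 - 3*z**2 - 16*z + 48)) dz + ∫(6*sin(5*z)) dz.
Step 2. Decompose ∫((2*z**2 - 10*z + 40)/(z**3 - 3*z**2 - 16*z + 48)) dz by partial fractions, (2*z**2 - 10*z + 40)/(z**3 - 3*z**2 - 16*z + 48) = 2/(z + 4) - 4/(z - 3) + 4/(z - 4): now ∫(-z*log(z)) dz + ∫(4/(z - 4)) dz + ∫(-4/(z - 3)) dz + ∫(2/(z + 4)) dz + ∫(6*sin(5*z)) dz.
Step 3. Evaluate the standard form [assuming z > -4]: now 2*log(z + 4) + ∫(-z*log(z)) dz + ∫(4/(z - 4)) dz + ∫(-4/(z - 3)) dz + ∫(6*sin(5*z)) dz.
Step 4. Evaluate the standard form [assuming z > 4]: now 4*log(z - 4) + 2*log(z + 4) + ∫(-z*log(z)) dz + ∫(-4/(z - 3)) dz + ∫(6*sin(5*z)) dz.
Step 5. Evaluate the standard form [assuming z > 3]: now 4*log(z - 4) - 4*log(z - 3) + 2*log(z + 4) + ∫(-z*log(z)) dz + ∫(6*sin(5*z)) dz.
Step 6. Integrate ∫(-z*log(z)) dz by parts with u = log(z), dv = (-z) dz, so v = -z**2/2 [assuming z > 0]: now -z**2*log(z)/2 + 4*log(z - 4) - 4*log(z - 3) + 2*log(z + 4) + ∫(z/2) dz + ∫(6*sin(5*z)) dz.
Step 7. Evaluate the standard form: now -z**2*log(z)/2 + z**2/4 + 4*log(z - 4) - 4*log(z - 3) + 2*log(z + 4) + ∫(6*sin(5*z)) dz.
Step 8. Evaluate the standard form: now -z**2*log(z)/2 + z**2/4 + 4*log(z - 4) - 4*log(z - 3) + 2*log(z + 4) - 6*cos(5*z)/5.
Answer: -z**2*log(z)/2 + z**2/4 + 4*log(z - 4) - 4*log(z - 3) + 2*log(z + 4) - 6*cos(5*z)/5.


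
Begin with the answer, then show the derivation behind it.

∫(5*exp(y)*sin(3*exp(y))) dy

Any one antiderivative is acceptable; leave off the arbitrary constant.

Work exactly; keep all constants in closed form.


The answer is -5*cos(3*exp(y))/3.
Step 1. Substitute u = exp(y), turning ∫(5*exp(y)*sin(3*exp(y))) dy into ∫(5*sin(3*u)) du: now ∫(5*sin(3*u)) du.
Step 2. Evaluate the standard form: now -5*cos(3*u)/3.
Step 3. Substitute back u = exp(y): now -5*cos(3*exp(y))/3.
Answer: -5*cos(3*exp(y))/3.


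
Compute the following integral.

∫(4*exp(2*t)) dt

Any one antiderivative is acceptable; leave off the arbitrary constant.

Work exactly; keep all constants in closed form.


Answer: 2*exp(2*t).


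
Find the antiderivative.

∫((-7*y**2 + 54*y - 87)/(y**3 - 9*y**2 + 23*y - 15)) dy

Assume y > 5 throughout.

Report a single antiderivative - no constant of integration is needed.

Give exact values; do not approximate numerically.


Answer: log(y - 5) - 3*log(y - 3) - 5*log(y - 1).


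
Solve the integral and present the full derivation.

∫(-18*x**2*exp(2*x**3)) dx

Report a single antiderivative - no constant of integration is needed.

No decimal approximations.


Step 1. Substitute u = x**3, turning ∫(-18*x**2*exp(2*x**3)) dx into ∫(-6*exp(2*u)) du: now ∫(-6*exp(2*u)) du.
Step 2. Evaluate the standard form: now -3*exp(2*u).
Step 3. Substitute back u = x**3: now -3*exp(2*x**3).
Answer: -3*exp(2*x**3).


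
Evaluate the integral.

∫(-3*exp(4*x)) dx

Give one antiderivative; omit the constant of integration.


Answer: -3*exp(4*x)/4.


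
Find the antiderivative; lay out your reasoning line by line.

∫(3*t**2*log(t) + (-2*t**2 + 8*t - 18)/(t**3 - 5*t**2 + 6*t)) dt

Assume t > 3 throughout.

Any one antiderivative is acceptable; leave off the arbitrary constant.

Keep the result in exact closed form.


Step 1. Rewrite: now ∫(3*t**2*log(t)) dt + ∫((-2*t**2 + 8*t - 18)/(t**3 - 5*t**2 + 6*t)) dt.
Step 2. Integrate ∫(3*t**2*log(t)) dt by parts with u = log(t), dv = (3*t**2) dt, so v = t**3 [assuming t > 0]: now t**3*log(t) + ∫(-t**2) dt + ∫((-2*t**2 + 8*t - 18)/(t**3 - 5*t**2 + 6*t)) dt.
Step 3. Evaluate the standard form: now t**3*log(t) - t**3/3 + ∫((-2*t**2 + 8*t - 18)/(t**3 - 5*t**2 + 6*t)) dt.
Step 4. Decompose ∫((-2*t**2 + 8*t - 18)/(t**3 - 5*t**2 + 6*t)) dt by partial fractions, (-2*t**2 + 8*t - 18)/(t**3 - 5*t**2 + 6*t) = 5/(t - 2) - 4/(t - 3) - 3/t: now t**3*log(t) - t**3/3 + ∫(-3/t) dt + ∫(-4/(t - 3)) dt + ∫(5/(t - 2)) dt.
Step 5. Evaluate the standard form [assuming t > 3]: now t**3*log(t) - t**3/3 - 4*log(t - 3) + ∫(-3/t) dt + ∫(5/(t - 2)) dt.
Step 6. Evaluate the standard form [assuming t > 0]: now t**3*log(t) - t**3/3 - 3*log(t) - 4*log(t - 3) + ∫(5/(t - 2)) dt.
Step 7. Evaluate the standard form [assuming t > 2]: now t**3*log(t) - t**3/3 - 3*log(t) - 4*log(t - 3) + 5*log(t - 2).
Answer: t**3*log(t) - t**3/3 - 3*log(t) - 4*log(t - 3) + 5*log(t - 2).


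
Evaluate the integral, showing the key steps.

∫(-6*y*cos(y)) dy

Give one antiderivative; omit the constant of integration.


Step 1. Integrate ∫(-6*y*cos(y)) dy by parts with u = y, dv = (-6*cos(y)) dy, so v = -6*sin(y): now -6*y*sin(y) + ∫(6*sin(y)) dy.
Step 2. Evaluate the standard form: now -6*y*sin(y) - 6*cos(y).
Answer: -6*y*sin(y) - 6*cos(y).


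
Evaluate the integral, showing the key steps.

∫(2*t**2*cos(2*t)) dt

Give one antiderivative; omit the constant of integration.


Step 1. Integrate ∫(2*t**2*cos(2*t)) dt by parts with u = t**2, dv = (2*cos(2*t)) dt, so v = sin(2*t): now t**2*sin(2*t) + ∫(-2*t*sin(2*t)) dt.
Step 2. Integrate ∫(-2*t*sin(2*t)) dt by parts with u = t, dv = (-2*sin(2*t)) dt, so v = cos(2*t): now t**2*sin(2*t) + t*cos(2*t) + ∫(-cos(2*t)) dt.
Step 3. Evaluate the standard form: now t**2*sin(2*t) + t*cos(2*t) - sin(2*t)/2.
Answer: t**2*sin(2*t) + t*cos(2*t) - sin(2*t)/2.


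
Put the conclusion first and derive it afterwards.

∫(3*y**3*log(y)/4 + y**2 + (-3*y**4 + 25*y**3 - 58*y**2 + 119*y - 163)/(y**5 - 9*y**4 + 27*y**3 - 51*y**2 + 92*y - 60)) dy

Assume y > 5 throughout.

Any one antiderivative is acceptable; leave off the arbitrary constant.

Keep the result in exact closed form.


The answer is 3*y**4*log(y)/16 - 3*y**4/64 + y**3/3 + log(y - 5) - 2*log(y - 3) - 2*log(y - 1) + atan(y/2)/2.
Step 1. Rewrite: now ∫(y**2) dy + ∫(3*y**3*log(y)/4) dy + ∫((-3*y**4 + 25*y**3 - 58*y**2 + 119*y - 163)/(y**5 - 9*y**4 + 27*y**3 - 51*y**2 + 92*y - 60)) dy.
Step 2. Integrate ∫(3*y**3*log(y)/4) dy by parts with u = log(y), dv = (3*y**3/4) dy, so v = 3*y**4/16 [assuming y > 0]: now 3*y**4*log(y)/16 + ∫(y**2) dy + ∫(-3*y**3/16) dy + ∫((-3*y**4 + 25*y**3 - 58*y**2 + 119*y - 163)/(y**5 - 9*y**4 + 27*y**3 - 51*y**2 + 92*y - 60)) dy.
Step 3. Evaluate the standard form: now 3*y**4*log(y)/16 - 3*y**4/64 + ∫(y**2) dy + ∫((-3*y**4 + 25*y**3 - 58*y**2 + 119*y - 163)/(y**5 - 9*y**4 + 27*y**3 - 51*y**2 + 92*y - 60)) dy.
Step 4. Decompose ∫((-3*y**4 + 25*y**3 - 58*y**2 + 119*y - 163)/(y**5 - 9*y**4 + 27*y**3 - 51*y**2 + 92*y - 60)) dy by partial fractions, (-3*y**4 + 25*y**3 - 58*y**2 + 119*y - 163)/(y**5 - 9*y**4 + 27*y**3 - 51*y**2 + 92*y - 60) = 1/(y**2 + 4) - 2/(y - 1) - 2/(y - 3) + 1/(y - 5): now 3*y**4*log(y)/16 - 3*y**4/64 + ∫(y**2) dy + ∫(1/(y - 5)) dy + ∫(-2/(y - 3)) dy + ∫(-2/(y - 1)) dy + ∫(1/(y**2 + 4)) dy.
Step 5. Evaluate the standard form [assuming y > 5]: now 3*y**4*log(y)/16 - 3*y**4/64 + log(y - 5) + ∫(y**2) dy + ∫(-2/(y - 3)) dy + ∫(-2/(y - 1)) dy + ∫(1/(y**2 + 4)) dy.
Step 6. Evaluate the standard form [assuming y > 3]: now 3*y**4*log(y)/16 - 3*y**4/64 + log(y - 5) - 2*log(y - 3) + ∫(y**2) dy + ∫(-2/(y - 1)) dy + ∫(1/(y**2 + 4)) dy.
Step 7. Evaluate the standard form [assuming y > 1]: now 3*y**4*log(y)/16 - 3*y**4/64 + log(y - 5) - 2*log(y - 3) - 2*log(y - 1) + ∫(y**2) dy + ∫(1/(y**2 + 4)) dy.
Step 8. Evaluate the standard form: now 3*y**4*log(y)/16 - 3*y**4/64 + log(y - 5) - 2*log(y - 3) - 2*log(y - 1) + atan(y/2)/2 + ∫(y**2) dy.
Step 9. Evaluate the standard form: now 3*y**4*log(y)/16 - 3*y**4/64 + y**3/3 + log(y - 5) - 2*log(y - 3) - 2*log(y - 1) + atan(y/2)/2.
Answer: 3*y**4*log(y)/16 - 3*y**4/64 + y**3/3 + log(y - 5) - 2*log(y - 3) - 2*log(y - 1) + atan(y/2)/2.


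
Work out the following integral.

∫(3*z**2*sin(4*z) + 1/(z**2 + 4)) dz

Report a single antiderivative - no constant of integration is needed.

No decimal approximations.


Answer: -3*z**2*cos(4*z)/4 + 3*z*sin(4*z)/8 + 3*cos(4*z)/32 + atan(z/2)/2.


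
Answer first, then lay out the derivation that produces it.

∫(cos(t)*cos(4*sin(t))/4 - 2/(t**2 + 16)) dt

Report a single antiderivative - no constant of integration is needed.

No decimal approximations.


The answer is sin(4*sin(t))/16 - atan(t/4)/2.
Step 1. Rewrite: now ∫(cos(t)*cos(4*sin(t))/4) dt + ∫(-2/(t**2 + 16)) dt.
Step 2. Substitute u = sin(t), turning ∫(cos(t)*cos(4*sin(t))/4) dt into ∫(cos(4*u)/4) du: now ∫(-2/(t**2 + 16)) dt + ∫(cos(4*u)/4) du.
Step 3. Evaluate the standard form: now sin(4*u)/16 + ∫(-2/(t**2 + 16)) dt.
Step 4. Substitute back u = sin(t): now sin(4*sin(t))/16 + ∫(-2/(t**2 + 16)) dt.
Step 5. Evaluate the standard form: now sin(4*sin(t))/16 - atan(t/4)/2.
Answer: sin(4*sin(t))/16 - atan(t/4)/2.


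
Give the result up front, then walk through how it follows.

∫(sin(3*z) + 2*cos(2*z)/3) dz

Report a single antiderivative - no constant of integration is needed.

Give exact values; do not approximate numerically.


The answer is sin(2*z)/3 - cos(3*z)/3.
Step 1. Rewrite: now ∫(sin(3*z)) dz + ∫(2*cos(2*z)/3) dz.
Step 2. Evaluate the standard form: now -cos(3*z)/3 + ∫(2*cos(2*z)/3) dz.
Step 3. Evaluate the standard form: now sin(2*z)/3 - cos(3*z)/3.
Answer: sin(2*z)/3 - cos(3*z)/3.


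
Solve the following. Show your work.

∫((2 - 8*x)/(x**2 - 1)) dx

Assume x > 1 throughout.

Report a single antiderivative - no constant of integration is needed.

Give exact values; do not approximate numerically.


Step 1. Decompose ∫((2 - 8*x)/(x**2 - 1)) dx by partial fractions, (2 - 8*x)/(x**2 - 1) = -5/(x + 1) - 3/(x - 1): now ∫(-3/(x - 1)) dx + ∫(-5/(x + 1)) dx.
Step 2. Evaluate the standard form [assuming x > 1]: now -3*log(x - 1) + ∫(-5/(x + 1)) dx.
Step 3. Evaluate the standard form [assuming x > -1]: now -3*log(x - 1) - 5*log(x + 1).
Answer: -3*log(x - 1) - 5*log(x + 1).


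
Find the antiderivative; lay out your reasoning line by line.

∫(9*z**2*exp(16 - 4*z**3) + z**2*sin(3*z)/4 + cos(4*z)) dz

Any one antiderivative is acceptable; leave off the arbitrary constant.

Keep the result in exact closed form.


Step 1. Rewrite: now ∫(9*z**2*exp(16 - 4*z**3)) dz + ∫(z**2*sin(3*z)/4) dz + ∫(cos(4*z)) dz.
Step 2. Integrate ∫(z**2*sin(3*z)/4) dz by parts with u = z**2, dv = (sin(3*z)/4) dz, so v = -cos(3*z)/12: now -z**2*cos(3*z)/12 + ∫(z*cos(3*z)/6) dz + ∫(9*z**2*exp(16 - 4*z**3)) dz + ∫(cos(4*z)) dz.
Step 3. Integrate ∫(z*cos(3*z)/6) dz by parts with u = z, dv = (cos(3*z)/6) dz, so v = sin(3*z)/18: now -z**2*cos(3*z)/12 + z*sin(3*z)/18 + ∫(9*z**2*exp(16 - 4*z**3)) dz + ∫(-sin(3*z)/18) dz + ∫(cos(4*z)) dz.
Step 4. Evaluate the standard form: now -z**2*cos(3*z)/12 + z*sin(3*z)/18 + cos(3*z)/54 + ∫(9*z**2*exp(16 - 4*z**3)) dz + ∫(cos(4*z)) dz.
Step 5. Evaluate the standard form: now -z**2*cos(3*z)/12 + z*sin(3*z)/18 + sin(4*z)/4 + cos(3*z)/54 + ∫(9*z**2*exp(16 - 4*z**3)) dz.
Step 6. Substitute u = z**3 - 4, turning ∫(9*z**2*exp(16 - 4*z**3)) dz into ∫(3*exp(-4*u)) du: now -z**2*cos(3*z)/12 + z*sin(3*z)/18 + sin(4*z)/4 + cos(3*z)/54 + ∫(3*exp(-4*u)) du.
Step 7. Evaluate the standard form: now -z**2*cos(3*z)/12 + z*sin(3*z)/18 + sin(4*z)/4 + cos(3*z)/54 - 3*exp(-4*u)/4.
Step 8. Substitute back u = z**3 - 4: now -z**2*cos(3*z)/12 + z*sin(3*z)/18 - 3*exp(16 - 4*z**3)/4 + sin(4*z)/4 + cos(3*z)/54.
Answer: -z**2*cos(3*z)/12 + z*sin(3*z)/18 - 3*exp(16 - 4*z**3)/4 + sin(4*z)/4 + cos(3*z)/54.


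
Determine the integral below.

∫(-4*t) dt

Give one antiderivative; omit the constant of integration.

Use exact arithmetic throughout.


Answer: -2*t**2.


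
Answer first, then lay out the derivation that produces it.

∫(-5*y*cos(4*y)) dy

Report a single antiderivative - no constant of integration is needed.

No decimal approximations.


The answer is -5*y*sin(4*y)/4 - 5*cos(4*y)/16.
Step 1. Integrate ∫(-5*y*cos(4*y)) dy by parts with u = y, dv = (-5*cos(4*y)) dy, so v = -5*sin(4*y)/4: now -5*y*sin(4*y)/4 + ∫(5*sin(4*y)/4) dy.
Step 2. Evaluate the standard form: now -5*y*sin(4*y)/4 - 5*cos(4*y)/16.
Answer: -5*y*sin(4*y)/4 - 5*cos(4*y)/16.


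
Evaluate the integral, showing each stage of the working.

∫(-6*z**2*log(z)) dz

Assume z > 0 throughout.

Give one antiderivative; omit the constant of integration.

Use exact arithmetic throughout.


Step 1. Integrate ∫(-6*z**2*log(z)) dz by parts with u = log(z), dv = (-6*z**2) dz, so v = -2*z**3 [assuming z > 0]: now -2*z**3*log(z) + ∫(2*z**2) dz.
Step 2. Evaluate the standard form: now -2*z**3*log(z) + 2*z**3/3.
Answer: -2*z**3*log(z) + 2*z**3/3.


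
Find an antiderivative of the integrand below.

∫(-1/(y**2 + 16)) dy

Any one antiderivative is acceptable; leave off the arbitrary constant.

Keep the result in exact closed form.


Answer: -atan(y/4)/4.


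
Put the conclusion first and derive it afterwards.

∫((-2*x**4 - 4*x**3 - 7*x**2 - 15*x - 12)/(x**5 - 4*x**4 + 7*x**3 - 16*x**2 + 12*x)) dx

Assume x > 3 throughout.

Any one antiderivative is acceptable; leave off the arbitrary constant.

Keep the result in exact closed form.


The answer is -log(x) - 5*log(x - 3) + 4*log(x - 1) - atan(x/2)/2.
Step 1. Decompose ∫((-2*x**4 - 4*x**3 - 7*x**2 - 15*x - 12)/(x**5 - 4*x**4 + 7*x**3 - 16*x**2 + 12*x)) dx by partial fractions, (-2*x**4 - 4*x**3 - 7*x**2 - 15*x - 12)/(x**5 - 4*x**4 + 7*x**3 - 16*x**2 + 12*x) = -1/(x**2 + 4) + 4/(x - 1) - 5/(x - 3) - 1/x: now ∫(-1/x) dx + ∫(-5/(x - 3)) dx + ∫(4/(x - 1)) dx + ∫(-1/(x**2 + 4)) dx.
Step 2. Evaluate the standard form [assuming x > 0]: now -log(x) + ∫(-5/(x - 3)) dx + ∫(4/(x - 1)) dx + ∫(-1/(x**2 + 4)) dx.
Step 3. Evaluate the standard form [assuming x > 1]: now -log(x) + 4*log(x - 1) + ∫(-5/(x - 3)) dx + ∫(-1/(x**2 + 4)) dx.
Step 4. Evaluate the standard form [assuming x > 3]: now -log(x) - 5*log(x - 3) + 4*log(x - 1) + ∫(-1/(x**2 + 4)) dx.
Step 5. Evaluate the standard form: now -log(x) - 5*log(x - 3) + 4*log(x - 1) - atan(x/2)/2.
Answer: -log(x) - 5*log(x - 3) + 4*log(x - 1) - atan(x/2)/2.


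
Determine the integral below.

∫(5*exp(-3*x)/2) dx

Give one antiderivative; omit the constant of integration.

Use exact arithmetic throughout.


Answer: -5*exp(-3*x)/6.


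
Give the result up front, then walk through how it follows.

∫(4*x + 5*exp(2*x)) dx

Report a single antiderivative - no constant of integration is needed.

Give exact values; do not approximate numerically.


The answer is 2*x**2 + 5*exp(2*x)/2.
Step 1. Rewrite: now ∫(4*x) dx + ∫(5*exp(2*x)) dx.
Step 2. Evaluate the standard form: now 5*exp(2*x)/2 + ∫(4*x) dx.
Step 3. Evaluate the standard form: now 2*x**2 + 5*exp(2*x)/2.
Answer: 2*x**2 + 5*exp(2*x)/2.


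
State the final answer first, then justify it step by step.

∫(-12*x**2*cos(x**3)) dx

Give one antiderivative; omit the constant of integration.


The answer is -4*sin(x**3).
Step 1. Substitute u = x**3, turning ∫(-12*x**2*cos(x**3)) dx into ∫(-4*cos(u)) du: now ∫(-4*cos(u)) du.
Step 2. Evaluate the standard form: now -4*sin(u).
Step 3. Substitute back u = x**3: now -4*sin(x**3).
Answer: -4*sin(x**3).


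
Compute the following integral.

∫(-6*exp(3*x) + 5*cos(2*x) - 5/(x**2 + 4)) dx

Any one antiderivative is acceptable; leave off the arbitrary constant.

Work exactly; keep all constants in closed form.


Answer: -2*exp(3*x) + 5*sin(2*x)/2 - 5*atan(x/2)/2.


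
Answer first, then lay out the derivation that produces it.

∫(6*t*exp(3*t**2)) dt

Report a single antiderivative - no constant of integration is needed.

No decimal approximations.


The answer is exp(3*t**2).
Step 1. Substitute u = t**2, turning ∫(6*t*exp(3*t**2)) dt into ∫(3*exp(3*u)) du: now ∫(3*exp(3*u)) du.
Step 2. Evaluate the standard form: now exp(3*u).
Step 3. Substitute back u = t**2: now exp(3*t**2).
Answer: exp(3*t**2).


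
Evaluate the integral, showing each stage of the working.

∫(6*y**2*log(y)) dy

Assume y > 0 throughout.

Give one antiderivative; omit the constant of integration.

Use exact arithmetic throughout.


Step 1. Integrate ∫(6*y**2*log(y)) dy by parts with u = log(y), dv = (6*y**2) dy, so v = 2*y**3 [assuming y > 0]: now 2*y**3*log(y) + ∫(-2*y**2) dy.
Step 2. Evaluate the standard form: now 2*y**3*log(y) - 2*y**3/3.
Answer: 2*y**3*log(y) - 2*y**3/3.


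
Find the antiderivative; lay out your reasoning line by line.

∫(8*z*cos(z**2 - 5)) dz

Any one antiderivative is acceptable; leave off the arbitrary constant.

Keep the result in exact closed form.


Step 1. Substitute u = z**2 - 5, turning ∫(8*z*cos(z**2 - 5)) dz into ∫(4*cos(u)) du: now ∫(4*cos(u)) du.
Step 2. Evaluate the standard form: now 4*sin(u).
Step 3. Substitute back u = z**2 - 5: now 4*sin(z**2 - 5).
Answer: 4*sin(z**2 - 5).


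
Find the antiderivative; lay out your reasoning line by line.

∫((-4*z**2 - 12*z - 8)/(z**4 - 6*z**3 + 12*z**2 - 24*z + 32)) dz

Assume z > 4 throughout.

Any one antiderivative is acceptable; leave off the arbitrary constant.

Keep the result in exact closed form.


Step 1. Decompose ∫((-4*z**2 - 12*z - 8)/(z**4 - 6*z**3 + 12*z**2 - 24*z + 32)) dz by partial fractions, (-4*z**2 - 12*z - 8)/(z**4 - 6*z**3 + 12*z**2 - 24*z + 32) = 2/(z**2 + 4) + 3/(z - 2) - 3/(z - 4): now ∫(-3/(z - 4)) dz + ∫(3/(z - 2)) dz + ∫(2/(z**2 + 4)) dz.
Step 2. Evaluate the standard form [assuming z > 2]: now 3*log(z - 2) + ∫(-3/(z - 4)) dz + ∫(2/(z**2 + 4)) dz.
Step 3. Evaluate the standard form [assuming z > 4]: now -3*log(z - 4) + 3*log(z - 2) + ∫(2/(z**2 + 4)) dz.
Step 4. Evaluate the standard form: now -3*log(z - 4) + 3*log(z - 2) + atan(z/2).
Answer: -3*log(z - 4) + 3*log(z - 2) + atan(z/2).


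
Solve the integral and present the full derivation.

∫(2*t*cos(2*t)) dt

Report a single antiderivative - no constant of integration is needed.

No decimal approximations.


Step 1. Integrate ∫(2*t*cos(2*t)) dt by parts with u = t, dv = (2*cos(2*t)) dt, so v = sin(2*t): now t*sin(2*t) + ∫(-sin(2*t)) dt.
Step 2. Evaluate the standard form: now t*sin(2*t) + cos(2*t)/2.
Answer: t*sin(2*t) + cos(2*t)/2.


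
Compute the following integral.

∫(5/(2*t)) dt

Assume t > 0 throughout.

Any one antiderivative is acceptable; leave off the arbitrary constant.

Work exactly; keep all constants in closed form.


Answer: 5*log(t)/2.


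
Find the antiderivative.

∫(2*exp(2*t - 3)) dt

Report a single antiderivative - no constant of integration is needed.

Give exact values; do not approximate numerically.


Answer: exp(2*t - 3).


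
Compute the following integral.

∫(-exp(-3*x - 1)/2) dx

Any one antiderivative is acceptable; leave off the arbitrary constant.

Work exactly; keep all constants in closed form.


Answer: exp(-3*x - 1)/6.


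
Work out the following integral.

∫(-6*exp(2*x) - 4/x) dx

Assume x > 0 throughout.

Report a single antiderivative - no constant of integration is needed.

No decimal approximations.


Answer: -3*exp(2*x) - 4*log(x).


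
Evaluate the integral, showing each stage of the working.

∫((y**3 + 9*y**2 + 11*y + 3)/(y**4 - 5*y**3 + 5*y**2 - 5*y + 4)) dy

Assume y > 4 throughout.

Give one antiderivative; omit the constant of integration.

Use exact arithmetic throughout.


Step 1. Decompose ∫((y**3 + 9*y**2 + 11*y + 3)/(y**4 - 5*y**3 + 5*y**2 - 5*y + 4)) dy by partial fractions, (y**3 + 9*y**2 + 11*y + 3)/(y**4 - 5*y**3 + 5*y**2 - 5*y + 4) = -2/(y**2 + 1) - 4/(y - 1) + 5/(y - 4): now ∫(5/(y - 4)) dy + ∫(-4/(y - 1)) dy + ∫(-2/(y**2 + 1)) dy.
Step 2. Evaluate the standard form [assuming y > 1]: now -4*log(y - 1) + ∫(5/(y - 4)) dy + ∫(-2/(y**2 + 1)) dy.
Step 3. Evaluate the standard form [assuming y > 4]: now 5*log(y - 4) - 4*log(y - 1) + ∫(-2/(y**2 + 1)) dy.
Step 4. Evaluate the standard form: now 5*log(y - 4) - 4*log(y - 1) - 2*atan(y).
Answer: 5*log(y - 4) - 4*log(y - 1) - 2*atan(y).


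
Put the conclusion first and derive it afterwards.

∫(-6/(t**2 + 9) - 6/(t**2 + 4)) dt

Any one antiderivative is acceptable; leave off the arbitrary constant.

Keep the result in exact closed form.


The answer is -2*atan(t/3) - 3*atan(t/2).
Step 1. Rewrite: now ∫(-6/(t**2 + 4)) dt + ∫(-6/(t**2 + 9)) dt.
Step 2. Evaluate the standard form: now -3*atan(t/2) + ∫(-6/(t**2 + 9)) dt.
Step 3. Evaluate the standard form: now -2*atan(t/3) - 3*atan(t/2).
Answer: -2*atan(t/3) - 3*atan(t/2).


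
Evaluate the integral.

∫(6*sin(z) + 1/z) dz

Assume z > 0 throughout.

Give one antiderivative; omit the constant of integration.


Answer: log(z) - 6*cos(z).


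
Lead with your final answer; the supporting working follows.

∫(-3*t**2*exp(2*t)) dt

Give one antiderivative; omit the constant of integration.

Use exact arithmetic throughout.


The answer is -3*t**2*exp(2*t)/2 + 3*t*exp(2*t)/2 - 3*exp(2*t)/4.
Step 1. Integrate ∫(-3*t**2*exp(2*t)) dt by parts with u = t**2, dv = (-3*exp(2*t)) dt, so v = -3*exp(2*t)/2: now -3*t**2*exp(2*t)/2 + ∫(3*t*exp(2*t)) dt.
Step 2. Integrate ∫(3*t*exp(2*t)) dt by parts with u = t, dv = (3*exp(2*t)) dt, so v = 3*exp(2*t)/2: now -3*t**2*exp(2*t)/2 + 3*t*exp(2*t)/2 + ∫(-3*exp(2*t)/2) dt.
Step 3. Evaluate the standard form: now -3*t**2*exp(2*t)/2 + 3*t*exp(2*t)/2 - 3*exp(2*t)/4.
Answer: -3*t**2*exp(2*t)/2 + 3*t*exp(2*t)/2 - 3*exp(2*t)/4.


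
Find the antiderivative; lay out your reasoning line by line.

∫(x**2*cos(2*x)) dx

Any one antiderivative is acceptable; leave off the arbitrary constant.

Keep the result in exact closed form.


Step 1. Integrate ∫(x**2*cos(2*x)) dx by parts with u = x**2, dv = (cos(2*x)) dx, so v = sin(2*x)/2: now x**2*sin(2*x)/2 + ∫(-x*sin(2*x)) dx.
Step 2. Integrate ∫(-x*sin(2*x)) dx by parts with u = x, dv = (-sin(2*x)) dx, so v = cos(2*x)/2: now x**2*sin(2*x)/2 + x*cos(2*x)/2 + ∫(-cos(2*x)/2) dx.
Step 3. Evaluate the standard form: now x**2*sin(2*x)/2 + x*cos(2*x)/2 - sin(2*x)/4.
Answer: x**2*sin(2*x)/2 + x*cos(2*x)/2 - sin(2*x)/4.


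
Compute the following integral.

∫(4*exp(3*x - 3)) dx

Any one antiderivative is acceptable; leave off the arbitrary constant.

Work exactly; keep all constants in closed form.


Answer: 4*exp(3*x - 3)/3.


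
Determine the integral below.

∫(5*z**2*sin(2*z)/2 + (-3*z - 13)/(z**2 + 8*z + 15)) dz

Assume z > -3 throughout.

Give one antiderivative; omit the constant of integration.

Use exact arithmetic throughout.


Answer: -5*z**2*cos(2*z)/4 + 5*z*sin(2*z)/4 - 2*log(z + 3) - log(z + 5) + 5*cos(2*z)/8.


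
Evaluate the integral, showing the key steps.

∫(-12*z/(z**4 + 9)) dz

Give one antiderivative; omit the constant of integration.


Step 1. Substitute u = z**2, turning ∫(-12*z/(z**4 + 9)) dz into ∫(-6/(u**2 + 9)) du: now ∫(-6/(u**2 + 9)) du.
Step 2. Evaluate the standard form: now -2*atan(u/3).
Step 3. Substitute back u = z**2: now -2*atan(z**2/3).
Answer: -2*atan(z**2/3).


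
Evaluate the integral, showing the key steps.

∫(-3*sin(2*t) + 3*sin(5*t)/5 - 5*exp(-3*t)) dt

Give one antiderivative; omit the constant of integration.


Step 1. Rewrite: now ∫(-5*exp(-3*t)) dt + ∫(-3*sin(2*t)) dt + ∫(3*sin(5*t)/5) dt.
Step 2. Evaluate the standard form: now ∫(-3*sin(2*t)) dt + ∫(3*sin(5*t)/5) dt + 5*exp(-3*t)/3.
Step 3. Evaluate the standard form: now 3*cos(2*t)/2 + ∫(3*sin(5*t)/5) dt + 5*exp(-3*t)/3.
Step 4. Evaluate the standard form: now 3*cos(2*t)/2 - 3*cos(5*t)/25 + 5*exp(-3*t)/3.
Answer: 3*cos(2*t)/2 - 3*cos(5*t)/25 + 5*exp(-3*t)/3.


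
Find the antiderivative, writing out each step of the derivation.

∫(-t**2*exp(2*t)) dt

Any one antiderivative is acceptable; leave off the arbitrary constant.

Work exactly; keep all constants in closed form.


Step 1. Integrate ∫(-t**2*exp(2*t)) dt by parts with u = t**2, dv = (-exp(2*t)) dt, so v = -exp(2*t)/2: now -t**2*exp(2*t)/2 + ∫(t*exp(2*t)) dt.
Step 2. Integrate ∫(t*exp(2*t)) dt by parts with u = t, dv = (exp(2*t)) dt, so v = exp(2*t)/2: now -t**2*exp(2*t)/2 + t*exp(2*t)/2 + ∫(-exp(2*t)/2) dt.
Step 3. Evaluate the standard form: now -t**2*exp(2*t)/2 + t*exp(2*t)/2 - exp(2*t)/4.
Answer: -t**2*exp(2*t)/2 + t*exp(2*t)/2 - exp(2*t)/4.


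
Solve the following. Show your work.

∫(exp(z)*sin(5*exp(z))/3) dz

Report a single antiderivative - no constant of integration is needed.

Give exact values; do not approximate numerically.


Step 1. Substitute u = exp(z), turning ∫(exp(z)*sin(5*exp(z))/3) dz into ∫(sin(5*u)/3) du: now ∫(sin(5*u)/3) du.
Step 2. Evaluate the standard form: now -cos(5*u)/15.
Step 3. Substitute back u = exp(z): now -cos(5*exp(z))/15.
Answer: -cos(5*exp(z))/15.


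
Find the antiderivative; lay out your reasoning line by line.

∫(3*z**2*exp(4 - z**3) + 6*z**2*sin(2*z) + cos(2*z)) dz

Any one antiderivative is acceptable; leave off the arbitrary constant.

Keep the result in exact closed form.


Step 1. Rewrite: now ∫(3*z**2*exp(4 - z**3)) dz + ∫(6*z**2*sin(2*z)) dz + ∫(cos(2*z)) dz.
Step 2. Evaluate the standard form: now sin(2*z)/2 + ∫(3*z**2*exp(4 - z**3)) dz + ∫(6*z**2*sin(2*z)) dz.
Step 3. Integrate ∫(6*z**2*sin(2*z)) dz by parts with u = z**2, dv = (6*sin(2*z)) dz, so v = -3*cos(2*z): now -3*z**2*cos(2*z) + sin(2*z)/2 + ∫(6*z*cos(2*z)) dz + ∫(3*z**2*exp(4 - z**3)) dz.
Step 4. Integrate ∫(6*z*cos(2*z)) dz by parts with u = z, dv = (6*cos(2*z)) dz, so v = 3*sin(2*z): now -3*z**2*cos(2*z) + 3*z*sin(2*z) + sin(2*z)/2 + ∫(3*z**2*exp(4 - z**3)) dz + ∫(-3*sin(2*z)) dz.
Step 5. Evaluate the standard form: now -3*z**2*cos(2*z) + 3*z*sin(2*z) + sin(2*z)/2 + 3*cos(2*z)/2 + ∫(3*z**2*exp(4 - z**3)) dz.
Step 6. Substitute u = z**3 - 4, turning ∫(3*z**2*exp(4 - z**3)) dz into ∫(exp(-u)) du: now -3*z**2*cos(2*z) + 3*z*sin(2*z) + sin(2*z)/2 + 3*cos(2*z)/2 + ∫(exp(-u)) du.
Step 7. Evaluate the standard form: now -3*z**2*cos(2*z) + 3*z*sin(2*z) + sin(2*z)/2 + 3*cos(2*z)/2 - exp(-u).
Step 8. Substitute back u = z**3 - 4: now -3*z**2*cos(2*z) + 3*z*sin(2*z) - exp(4 - z**3) + sin(2*z)/2 + 3*cos(2*z)/2.
Answer: -3*z**2*cos(2*z) + 3*z*sin(2*z) - exp(4 - z**3) + sin(2*z)/2 + 3*cos(2*z)/2.


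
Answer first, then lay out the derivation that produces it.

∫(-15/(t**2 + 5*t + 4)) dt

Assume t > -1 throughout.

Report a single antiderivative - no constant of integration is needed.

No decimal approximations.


The answer is -5*log(t + 1) + 5*log(t + 4).
Step 1. Decompose ∫(-15/(t**2 + 5*t + 4)) dt by partial fractions, -15/(t**2 + 5*t + 4) = 5/(t + 4) - 5/(t + 1): now ∫(-5/(t + 1)) dt + ∫(5/(t + 4)) dt.
Step 2. Evaluate the standard form [assuming t > -1]: now -5*log(t + 1) + ∫(5/(t + 4)) dt.
Step 3. Evaluate the standard form [assuming t > -4]: now -5*log(t + 1) + 5*log(t + 4).
Answer: -5*log(t + 1) + 5*log(t + 4).


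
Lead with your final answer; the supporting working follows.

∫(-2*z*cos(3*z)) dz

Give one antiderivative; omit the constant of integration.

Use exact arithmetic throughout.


The answer is -2*z*sin(3*z)/3 - 2*cos(3*z)/9.
Step 1. Integrate ∫(-2*z*cos(3*z)) dz by parts with u = z, dv = (-2*cos(3*z)) dz, so v = -2*sin(3*z)/3: now -2*z*sin(3*z)/3 + ∫(2*sin(3*z)/3) dz.
Step 2. Evaluate the standard form: now -2*z*sin(3*z)/3 - 2*cos(3*z)/9.
Answer: -2*z*sin(3*z)/3 - 2*cos(3*z)/9.


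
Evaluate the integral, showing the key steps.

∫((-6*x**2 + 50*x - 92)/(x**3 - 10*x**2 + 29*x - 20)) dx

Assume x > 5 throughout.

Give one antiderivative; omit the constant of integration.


Step 1. Decompose ∫((-6*x**2 + 50*x - 92)/(x**3 - 10*x**2 + 29*x - 20)) dx by partial fractions, (-6*x**2 + 50*x - 92)/(x**3 - 10*x**2 + 29*x - 20) = -4/(x - 1) - 4/(x - 4) + 2/(x - 5): now ∫(2/(x - 5)) dx + ∫(-4/(x - 4)) dx + ∫(-4/(x - 1)) dx.
Step 2. Evaluate the standard form [assuming x > 1]: now -4*log(x - 1) + ∫(2/(x - 5)) dx + ∫(-4/(x - 4)) dx.
Step 3. Evaluate the standard form [assuming x > 4]: now -4*log(x - 4) - 4*log(x - 1) + ∫(2/(x - 5)) dx.
Step 4. Evaluate the standard form [assuming x > 5]: now 2*log(x - 5) - 4*log(x - 4) - 4*log(x - 1).
Answer: 2*log(x - 5) - 4*log(x - 4) - 4*log(x - 1).


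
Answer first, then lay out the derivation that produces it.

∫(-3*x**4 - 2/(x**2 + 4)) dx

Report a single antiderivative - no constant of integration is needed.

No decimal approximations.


The answer is -3*x**5/5 - atan(x/2).
Step 1. Rewrite: now ∫(-3*x**4) dx + ∫(-2/(x**2 + 4)) dx.
Step 2. Evaluate the standard form: now -3*x**5/5 + ∫(-2/(x**2 + 4)) dx.
Step 3. Evaluate the standard form: now -3*x**5/5 - atan(x/2).
Answer: -3*x**5/5 - atan(x/2).


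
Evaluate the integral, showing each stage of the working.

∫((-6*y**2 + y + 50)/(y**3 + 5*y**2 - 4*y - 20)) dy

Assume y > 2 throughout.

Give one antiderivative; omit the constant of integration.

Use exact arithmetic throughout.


Step 1. Decompose ∫((-6*y**2 + y + 50)/(y**3 + 5*y**2 - 4*y - 20)) dy by partial fractions, (-6*y**2 + y + 50)/(y**3 + 5*y**2 - 4*y - 20) = -5/(y + 5) - 2/(y + 2) + 1/(y - 2): now ∫(1/(y - 2)) dy + ∫(-2/(y + 2)) dy + ∫(-5/(y + 5)) dy.
Step 2. Evaluate the standard form [assuming y > -2]: now -2*log(y + 2) + ∫(1/(y - 2)) dy + ∫(-5/(y + 5)) dy.
Step 3. Evaluate the standard form [assuming y > -5]: now -2*log(y + 2) - 5*log(y + 5) + ∫(1/(y - 2)) dy.
Step 4. Evaluate the standard form [assuming y > 2]: now log(y - 2) - 2*log(y + 2) - 5*log(y + 5).
Answer: log(y - 2) - 2*log(y + 2) - 5*log(y + 5).
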